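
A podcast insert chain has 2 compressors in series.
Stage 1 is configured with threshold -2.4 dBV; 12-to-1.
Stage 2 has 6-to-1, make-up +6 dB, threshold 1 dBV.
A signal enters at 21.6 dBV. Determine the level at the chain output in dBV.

Stage 1: 21.6 dBV is 24 dB over -2.4 dBV; at 12:1 that becomes 2 dB over, giving -0.4 dBV.
Stage 2: -0.4 dBV ≤ 1 dBV, so stage 2 doesn't engage; make-up brings it to 5.6 dBV.

5.6 dBV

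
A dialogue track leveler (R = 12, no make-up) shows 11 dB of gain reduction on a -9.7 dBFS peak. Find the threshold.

Let T be the threshold. Output overshoot = (input overshoot)/R, so -20.7 − T = (-9.7 − T)/12.
12·(-20.7 − T) = -9.7 − T → 11·T = -248.4 − (-9.7) = -238.7.
T = -238.7/11 = -21.7 dBFS.

-21.7 dBFS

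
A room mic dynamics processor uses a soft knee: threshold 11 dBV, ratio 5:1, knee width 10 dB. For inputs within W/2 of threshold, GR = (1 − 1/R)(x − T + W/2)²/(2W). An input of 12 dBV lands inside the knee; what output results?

x − T + W/2 = 12 − 11 + 5 = 6.
GR = (1 − 1/5) × 6² / 20 = 0.8 × 36 / 20 = 1.44 dB.
Output = 12 − 1.44 = 10.56 dBV.

10.56 dBV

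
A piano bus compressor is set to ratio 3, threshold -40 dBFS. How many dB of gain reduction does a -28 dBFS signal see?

8 dB

-28 dBFS exceeds the threshold by 12 dB.
After 3:1 compression the overshoot becomes 12/3 = 4 dB.
So the signal is attenuated by 12 − 4 = 8 dB.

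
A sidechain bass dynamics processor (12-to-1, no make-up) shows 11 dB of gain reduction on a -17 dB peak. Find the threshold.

Input is 12 dB above T (since output overshoot × R = input overshoot: (-28 − T)·12 = -17 − T gives T = -29 dB).
Check: -29 + (-17 − (-29))/12 = -29 + 1 = -28 dB. ✓

-29 dB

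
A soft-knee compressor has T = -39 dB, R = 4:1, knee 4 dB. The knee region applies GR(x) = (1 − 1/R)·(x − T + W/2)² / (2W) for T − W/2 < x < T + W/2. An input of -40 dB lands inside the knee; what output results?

x − T + W/2 = -40 − (-39) + 2 = 1.
GR = (1 − 1/4) × 1² / 8 = 0.75 × 1 / 8 = 0.09375 dB.
Output = -40 − 0.09375 = -40.09375 dB.

-40.09375 dB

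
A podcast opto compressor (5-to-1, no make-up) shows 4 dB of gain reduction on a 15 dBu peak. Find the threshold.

Let T be the threshold. Output overshoot = (input overshoot)/R, so 11 − T = (15 − T)/5.
5·(11 − T) = 15 − T → 4·T = 55 − 15 = 40.
T = 40/4 = 10 dBu.

10 dBu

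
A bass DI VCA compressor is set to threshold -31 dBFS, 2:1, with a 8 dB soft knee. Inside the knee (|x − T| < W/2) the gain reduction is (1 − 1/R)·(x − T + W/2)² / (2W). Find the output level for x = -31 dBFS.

-31.5 dBFS

x − T + W/2 = -31 − (-31) + 4 = 4.
GR = (1 − 1/2) × 4² / 16 = 0.5 × 16 / 16 = 0.5 dB.
Output = -31 − 0.5 = -31.5 dBFS.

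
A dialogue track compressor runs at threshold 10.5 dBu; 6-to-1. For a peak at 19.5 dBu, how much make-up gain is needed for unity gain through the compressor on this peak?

7.5 dB

The peak compresses to 10.5 + 9/6 = 12 dBu.
To reach 19.5 dBu requires 19.5 − 12 = 7.5 dB of make-up.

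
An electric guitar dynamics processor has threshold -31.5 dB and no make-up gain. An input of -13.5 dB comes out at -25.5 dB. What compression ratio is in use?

Input overshoot = -13.5 − (-31.5) = 18 dB; output overshoot = -25.5 − (-31.5) = 6 dB.
Ratio = 18 / 6 = 3.

3:1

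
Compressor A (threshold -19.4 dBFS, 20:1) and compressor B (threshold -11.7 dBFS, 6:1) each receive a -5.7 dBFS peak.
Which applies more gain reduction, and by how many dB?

A, by 8.015 dB

A: overshoot 13.7 dB → output overshoot 0.685 dB → GR 13.015 dB.
B: overshoot 6 dB → output overshoot 1 dB → GR 5 dB.
Difference: 8.015 dB in favour of A.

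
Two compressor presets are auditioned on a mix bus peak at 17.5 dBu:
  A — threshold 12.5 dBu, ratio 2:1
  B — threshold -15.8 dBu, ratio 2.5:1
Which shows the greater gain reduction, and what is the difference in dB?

B, by 17.48 dB

A: overshoot 5 dB → output overshoot 2.5 dB → GR 2.5 dB.
B: overshoot 33.3 dB → output overshoot 13.32 dB → GR 19.98 dB.
B applies 17.48 dB more gain reduction.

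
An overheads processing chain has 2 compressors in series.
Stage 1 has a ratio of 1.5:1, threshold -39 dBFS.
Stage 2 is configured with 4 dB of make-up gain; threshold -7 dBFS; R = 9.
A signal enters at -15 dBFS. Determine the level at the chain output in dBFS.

Stage 1: -15 dBFS is 24 dB over -39 dBFS; at 1.5:1 that becomes 16 dB over, giving -23 dBFS.
Stage 2: -23 dBFS is at or below the -7 dBFS threshold — no compression; make-up brings it to -19 dBFS.

-19 dBFS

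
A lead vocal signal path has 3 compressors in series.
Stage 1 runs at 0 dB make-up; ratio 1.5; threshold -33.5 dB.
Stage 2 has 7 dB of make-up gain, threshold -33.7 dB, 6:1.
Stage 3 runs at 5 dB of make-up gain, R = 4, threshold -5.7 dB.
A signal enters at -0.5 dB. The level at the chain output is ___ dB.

Stage 1: 33 dB above -33.5 dB, reduced 1.5:1 to 22 dB above → -11.5 dB.
Stage 2: overshoot 22.2 dB → 22.2/6 = 3.7 dB → -30 dB; +7 dB make-up → -23 dB.
Stage 3: -23 dB is at or below the -5.7 dB threshold — no compression; make-up brings it to -18 dB.

-18 dB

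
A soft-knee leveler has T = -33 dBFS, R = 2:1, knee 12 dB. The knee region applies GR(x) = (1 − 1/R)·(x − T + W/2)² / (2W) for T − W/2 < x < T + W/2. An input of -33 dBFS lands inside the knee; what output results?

x − T + W/2 = -33 − (-33) + 6 = 6.
GR = (1 − 1/2) × 6² / 24 = 0.5 × 36 / 24 = 0.75 dB.
Output = -33 − 0.75 = -33.75 dBFS.

-33.75 dBFS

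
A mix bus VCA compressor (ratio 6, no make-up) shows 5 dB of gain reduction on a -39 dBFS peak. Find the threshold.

Gain reduction = -39 − (-44) = 5 dB; output overshoot = GR / (R − 1) = 5 / 5 = 1 dB.
Threshold = output − output overshoot = -44 − 1 = -45 dBFS.

-45 dBFS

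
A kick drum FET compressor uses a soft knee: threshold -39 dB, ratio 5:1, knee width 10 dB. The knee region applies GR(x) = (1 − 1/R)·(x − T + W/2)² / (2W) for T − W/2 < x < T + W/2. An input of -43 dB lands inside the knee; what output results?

x − T + W/2 = -43 − (-39) + 5 = 1.
GR = (1 − 1/5) × 1² / 20 = 0.8 × 1 / 20 = 0.04 dB.
Output = -43 − 0.04 = -43.04 dB.

-43.04 dB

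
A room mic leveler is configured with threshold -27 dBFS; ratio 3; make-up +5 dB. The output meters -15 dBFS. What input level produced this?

-6 dBFS

Stripping the +5 dB make-up gives -20 dBFS at the gain stage.
The compressed level sits -20 − (-27) = 7 dB over threshold.
Undo the ratio: input overshoot = 7 × 3 = 21 dB, giving input = -6 dBFS.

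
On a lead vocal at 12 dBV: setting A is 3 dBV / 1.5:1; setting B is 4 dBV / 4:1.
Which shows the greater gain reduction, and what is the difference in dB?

B, by 3 dB

A: 9 dB over, compressed to 6 dB over, so 3 dB of GR.
B: 8 dB over, compressed to 2 dB over, so 6 dB of GR.
B reduces 3 dB more.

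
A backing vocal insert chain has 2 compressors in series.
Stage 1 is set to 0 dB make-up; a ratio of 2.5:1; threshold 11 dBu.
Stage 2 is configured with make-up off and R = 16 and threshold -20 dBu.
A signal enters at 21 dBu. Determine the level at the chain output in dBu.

-17.8125 dBu

Stage 1: 10 dB above 11 dBu, reduced 2.5:1 to 4 dB above → 15 dBu.
Stage 2: 35 dB above -20 dBu, reduced 16:1 to 2.1875 dB above → -17.8125 dBu.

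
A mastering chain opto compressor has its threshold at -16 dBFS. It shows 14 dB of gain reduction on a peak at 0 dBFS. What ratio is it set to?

8:1

Input overshoot = 0 − (-16) = 16 dB.
Output overshoot = 16 − 14 = 2 dB.
Ratio = input overshoot / output overshoot = 16 / 2 = 8.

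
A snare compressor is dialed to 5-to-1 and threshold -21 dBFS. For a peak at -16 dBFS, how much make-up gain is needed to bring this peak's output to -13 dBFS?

Overshoot 5 dB → 5/5 = 1 dB after compression, so the compressed level is -21 + 1 = -20 dBFS.
Make-up = target − compressed = -13 − (-20) = 7 dB.

7 dB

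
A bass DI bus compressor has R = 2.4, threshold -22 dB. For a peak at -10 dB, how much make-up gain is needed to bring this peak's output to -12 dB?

5 dB

The peak compresses to -22 + 12/2.4 = -17 dB.
To reach -12 dB requires -12 − (-17) = 5 dB of make-up.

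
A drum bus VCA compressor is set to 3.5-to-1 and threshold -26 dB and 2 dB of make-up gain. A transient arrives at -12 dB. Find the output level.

Overshoot: -12 − (-26) = 14 dB.
At 3.5:1 the overshoot is divided by 3.5, leaving 4 dB above threshold.
That puts the output at -22 dB; make-up adds 2 dB, giving -20 dB.

-20 dB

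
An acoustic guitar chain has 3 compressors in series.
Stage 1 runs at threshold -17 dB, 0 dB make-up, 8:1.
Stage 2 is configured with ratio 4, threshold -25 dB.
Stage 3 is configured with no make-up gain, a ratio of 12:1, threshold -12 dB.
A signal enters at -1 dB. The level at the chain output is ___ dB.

-22.5 dB

Stage 1: -1 dB is 16 dB over -17 dB; at 8:1 that becomes 2 dB over, giving -15 dB.
Stage 2: -15 dB is 10 dB over -25 dB; at 4:1 that becomes 2.5 dB over, giving -22.5 dB.
Stage 3: below threshold (-22.5 ≤ -12); passes unchanged; output -22.5 dB.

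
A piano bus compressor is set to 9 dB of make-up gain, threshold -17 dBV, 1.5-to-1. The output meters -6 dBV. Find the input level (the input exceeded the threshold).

Remove make-up: -6 − 9 = -15 dBV.
Post-compression overshoot = -15 − (-17) = 2 dB.
Before 1.5:1 compression the overshoot was 2 × 1.5 = 3 dB, so input = -17 + 3 = -14 dBV.

-14 dBV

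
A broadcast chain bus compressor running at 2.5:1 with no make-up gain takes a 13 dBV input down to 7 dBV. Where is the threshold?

Let T be the threshold. Output overshoot = (input overshoot)/R, so 7 − T = (13 − T)/2.5.
2.5·(7 − T) = 13 − T → 1.5·T = 17.5 − 13 = 4.5.
T = 4.5/1.5 = 3 dBV.

3 dBV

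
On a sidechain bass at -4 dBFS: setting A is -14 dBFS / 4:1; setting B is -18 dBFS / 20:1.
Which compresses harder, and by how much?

A: 10 dB over, compressed to 2.5 dB over, so 7.5 dB of GR.
B: 14 dB over, compressed to 0.7 dB over, so 13.3 dB of GR.
B reduces 5.8 dB more.

B, by 5.8 dB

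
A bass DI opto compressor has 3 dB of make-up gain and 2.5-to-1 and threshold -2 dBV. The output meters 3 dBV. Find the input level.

Stripping the +3 dB make-up gives 0 dBV at the gain stage.
The compressed level sits 0 − (-2) = 2 dB over threshold.
Input overshoot = R × output overshoot = 5 dB → input = -2 + 5 = 3 dBV.

3 dBV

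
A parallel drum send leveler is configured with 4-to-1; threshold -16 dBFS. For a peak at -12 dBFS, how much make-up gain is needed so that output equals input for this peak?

The peak compresses to -16 + 4/4 = -15 dBFS.
To reach -12 dBFS requires -12 − (-15) = 3 dB of make-up.

3 dB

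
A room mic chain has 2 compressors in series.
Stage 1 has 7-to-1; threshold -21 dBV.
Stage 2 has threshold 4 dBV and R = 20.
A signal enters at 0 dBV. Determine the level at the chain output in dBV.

Stage 1: 21 dB above -21 dBV, reduced 7:1 to 3 dB above → -18 dBV.
Stage 2: -18 dBV is at or below the 4 dBV threshold — no compression; output -18 dBV.

-18 dBV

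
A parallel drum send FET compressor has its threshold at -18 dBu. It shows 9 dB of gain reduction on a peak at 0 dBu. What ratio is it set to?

2:1

Input overshoot = 0 − (-18) = 18 dB.
Output overshoot = 18 − 9 = 9 dB.
Ratio = input overshoot / output overshoot = 18 / 9 = 2.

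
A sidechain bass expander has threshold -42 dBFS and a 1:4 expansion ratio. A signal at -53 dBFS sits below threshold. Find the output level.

-86 dBFS

Undershoot = (-42) − (-53) = 11 dB.
At 1:4, that expands to 44 dB under threshold.
Output = -42 − 44 = -86 dBFS.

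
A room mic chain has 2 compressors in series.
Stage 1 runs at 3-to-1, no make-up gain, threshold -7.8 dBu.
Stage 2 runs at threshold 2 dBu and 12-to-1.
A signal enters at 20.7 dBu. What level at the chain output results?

1.7 dBu

Stage 1: 28.5 dB above -7.8 dBu, reduced 3:1 to 9.5 dB above → 1.7 dBu.
Stage 2: below threshold (1.7 ≤ 2); passes unchanged; output 1.7 dBu.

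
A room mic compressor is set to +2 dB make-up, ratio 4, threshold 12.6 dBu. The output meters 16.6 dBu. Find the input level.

20.6 dBu

Before make-up, the level was 16.6 − 2 = 14.6 dBu.
Post-compression overshoot = 14.6 − 12.6 = 2 dB.
Input overshoot = R × output overshoot = 8 dB → input = 12.6 + 8 = 20.6 dBu.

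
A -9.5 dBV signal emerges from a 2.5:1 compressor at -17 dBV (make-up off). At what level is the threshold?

-22 dBV

Let T be the threshold. Output overshoot = (input overshoot)/R, so -17 − T = (-9.5 − T)/2.5.
2.5·(-17 − T) = -9.5 − T → 1.5·T = -42.5 − (-9.5) = -33.
T = -33/1.5 = -22 dBV.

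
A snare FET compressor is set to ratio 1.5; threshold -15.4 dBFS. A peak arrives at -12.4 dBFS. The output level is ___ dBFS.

-13.4 dBFS

The input is 3 dB above the -15.4 dBFS threshold.
The 3 dB excess becomes 2 dB after 1.5:1 reduction.
Output = -15.4 + 2 = -13.4 dBFS.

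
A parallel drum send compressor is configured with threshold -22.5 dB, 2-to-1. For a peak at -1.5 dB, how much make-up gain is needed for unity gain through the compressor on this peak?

10.5 dB

Overshoot 21 dB → 21/2 = 10.5 dB after compression, so the compressed level is -22.5 + 10.5 = -12 dB.
Make-up = target − compressed = -1.5 − (-12) = 10.5 dB.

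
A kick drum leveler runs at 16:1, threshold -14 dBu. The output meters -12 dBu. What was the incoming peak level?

Post-compression overshoot = -12 − (-14) = 2 dB.
Input overshoot = R × output overshoot = 32 dB → input = -14 + 32 = 18 dBu.

18 dBu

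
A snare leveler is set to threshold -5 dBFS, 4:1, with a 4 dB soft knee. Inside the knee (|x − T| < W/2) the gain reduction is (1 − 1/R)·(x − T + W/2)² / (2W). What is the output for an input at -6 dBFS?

x − T + W/2 = -6 − (-5) + 2 = 1.
GR = (1 − 1/4) × 1² / 8 = 0.75 × 1 / 8 = 0.09375 dB.
Output = -6 − 0.09375 = -6.09375 dBFS.

-6.09375 dBFS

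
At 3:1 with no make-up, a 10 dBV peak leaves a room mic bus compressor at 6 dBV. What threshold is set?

4 dBV

Let T be the threshold. Output overshoot = (input overshoot)/R, so 6 − T = (10 − T)/3.
3·(6 − T) = 10 − T → 2·T = 18 − 10 = 8.
T = 8/2 = 4 dBV.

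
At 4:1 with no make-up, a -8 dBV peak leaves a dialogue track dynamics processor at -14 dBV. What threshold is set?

Input is 8 dB above T (since output overshoot × R = input overshoot: (-14 − T)·4 = -8 − T gives T = -16 dBV).
Check: -16 + (-8 − (-16))/4 = -16 + 2 = -14 dBV. ✓

-16 dBV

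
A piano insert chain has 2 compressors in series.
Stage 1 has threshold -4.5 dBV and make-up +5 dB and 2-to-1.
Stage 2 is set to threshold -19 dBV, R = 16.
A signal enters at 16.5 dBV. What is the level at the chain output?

-17.125 dBV

Stage 1: overshoot 21 dB → 21/2 = 10.5 dB → 6 dBV; +5 dB make-up → 11 dBV.
Stage 2: 11 dBV is 30 dB over -19 dBV; at 16:1 that becomes 1.875 dB over, giving -17.125 dBV.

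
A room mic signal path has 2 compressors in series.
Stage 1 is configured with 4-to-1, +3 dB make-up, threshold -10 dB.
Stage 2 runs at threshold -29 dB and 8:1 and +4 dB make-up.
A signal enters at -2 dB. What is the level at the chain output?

Stage 1: overshoot 8 dB → 8/4 = 2 dB → -8 dB; +3 dB make-up → -5 dB.
Stage 2: -5 dB is 24 dB over -29 dB; at 8:1 that becomes 3 dB over, giving -26 dB; +4 dB make-up → -22 dB.

-22 dB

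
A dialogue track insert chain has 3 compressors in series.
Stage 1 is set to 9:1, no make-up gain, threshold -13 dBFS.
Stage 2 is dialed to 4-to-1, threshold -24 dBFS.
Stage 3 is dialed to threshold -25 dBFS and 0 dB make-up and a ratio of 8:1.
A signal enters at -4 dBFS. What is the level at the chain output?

Stage 1: -4 dBFS is 9 dB over -13 dBFS; at 9:1 that becomes 1 dB over, giving -12 dBFS.
Stage 2: overshoot 12 dB → 12/4 = 3 dB → -21 dBFS.
Stage 3: -21 dBFS is 4 dB over -25 dBFS; at 8:1 that becomes 0.5 dB over, giving -24.5 dBFS.

-24.5 dBFS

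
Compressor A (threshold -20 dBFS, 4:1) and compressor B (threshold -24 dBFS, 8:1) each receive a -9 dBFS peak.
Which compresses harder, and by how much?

B, by 4.875 dB

A: overshoot 11 dB → output overshoot 2.75 dB → GR 8.25 dB.
B: overshoot 15 dB → output overshoot 1.875 dB → GR 13.125 dB.
Difference: 4.875 dB in favour of B.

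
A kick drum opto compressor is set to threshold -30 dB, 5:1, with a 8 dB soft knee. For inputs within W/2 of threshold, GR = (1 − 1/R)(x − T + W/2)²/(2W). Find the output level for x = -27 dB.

x − T + W/2 = -27 − (-30) + 4 = 7.
GR = (1 − 1/5) × 7² / 16 = 0.8 × 49 / 16 = 2.45 dB.
Output = -27 − 2.45 = -29.45 dB.

-29.45 dB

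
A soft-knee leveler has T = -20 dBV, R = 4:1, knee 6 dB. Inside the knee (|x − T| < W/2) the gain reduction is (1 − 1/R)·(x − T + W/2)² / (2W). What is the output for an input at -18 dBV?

-19.5625 dBV

x − T + W/2 = -18 − (-20) + 3 = 5.
GR = (1 − 1/4) × 5² / 12 = 0.75 × 25 / 12 = 1.5625 dB.
Output = -18 − 1.5625 = -19.5625 dBV.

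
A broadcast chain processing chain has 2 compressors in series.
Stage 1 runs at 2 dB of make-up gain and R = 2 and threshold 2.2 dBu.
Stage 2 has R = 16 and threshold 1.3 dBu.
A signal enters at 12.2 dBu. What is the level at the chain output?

Stage 1: 12.2 dBu is 10 dB over 2.2 dBu; at 2:1 that becomes 5 dB over, giving 7.2 dBu; +2 dB make-up → 9.2 dBu.
Stage 2: 9.2 dBu is 7.9 dB over 1.3 dBu; at 16:1 that becomes 0.49375 dB over, giving 1.79375 dBu.

1.79375 dBu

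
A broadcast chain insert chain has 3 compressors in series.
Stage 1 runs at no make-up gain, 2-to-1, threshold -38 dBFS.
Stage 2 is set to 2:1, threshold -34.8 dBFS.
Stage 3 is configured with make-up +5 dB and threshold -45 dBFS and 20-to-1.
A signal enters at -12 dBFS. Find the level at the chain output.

Stage 1: 26 dB above -38 dBFS, reduced 2:1 to 13 dB above → -25 dBFS.
Stage 2: 9.8 dB above -34.8 dBFS, reduced 2:1 to 4.9 dB above → -29.9 dBFS.
Stage 3: overshoot 15.1 dB → 15.1/20 = 0.755 dB → -44.245 dBFS; +5 dB make-up → -39.245 dBFS.

-39.245 dBFS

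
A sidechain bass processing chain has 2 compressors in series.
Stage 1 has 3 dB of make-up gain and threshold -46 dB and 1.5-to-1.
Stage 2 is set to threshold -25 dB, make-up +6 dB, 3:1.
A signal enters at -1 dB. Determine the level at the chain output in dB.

-15 dB

Stage 1: overshoot 45 dB → 45/1.5 = 30 dB → -16 dB; +3 dB make-up → -13 dB.
Stage 2: overshoot 12 dB → 12/3 = 4 dB → -21 dB; +6 dB make-up → -15 dB.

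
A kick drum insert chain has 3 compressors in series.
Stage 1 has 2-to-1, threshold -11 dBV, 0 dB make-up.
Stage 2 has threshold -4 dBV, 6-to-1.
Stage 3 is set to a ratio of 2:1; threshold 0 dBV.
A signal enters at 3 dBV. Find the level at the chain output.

-4 dBV

Stage 1: overshoot 14 dB → 14/2 = 7 dB → -4 dBV.
Stage 2: -4 dBV ≤ -4 dBV, so stage 2 doesn't engage; output -4 dBV.
Stage 3: -4 dBV is at or below the 0 dBV threshold — no compression; output -4 dBV.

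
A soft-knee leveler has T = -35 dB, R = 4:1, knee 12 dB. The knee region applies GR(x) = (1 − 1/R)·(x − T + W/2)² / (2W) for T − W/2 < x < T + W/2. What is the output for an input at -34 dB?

x − T + W/2 = -34 − (-35) + 6 = 7.
GR = (1 − 1/4) × 7² / 24 = 0.75 × 49 / 24 = 1.53125 dB.
Output = -34 − 1.53125 = -35.53125 dB.

-35.53125 dB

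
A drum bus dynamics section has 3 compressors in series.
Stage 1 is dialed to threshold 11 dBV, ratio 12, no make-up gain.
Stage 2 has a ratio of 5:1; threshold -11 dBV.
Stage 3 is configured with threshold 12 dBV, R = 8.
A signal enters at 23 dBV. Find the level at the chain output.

-6.4 dBV

Stage 1: 12 dB above 11 dBV, reduced 12:1 to 1 dB above → 12 dBV.
Stage 2: 23 dB above -11 dBV, reduced 5:1 to 4.6 dB above → -6.4 dBV.
Stage 3: -6.4 dBV is at or below the 12 dBV threshold — no compression; output -6.4 dBV.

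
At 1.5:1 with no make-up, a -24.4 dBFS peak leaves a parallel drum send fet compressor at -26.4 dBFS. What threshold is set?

Gain reduction = -24.4 − (-26.4) = 2 dB; output overshoot = GR / (R − 1) = 2 / 0.5 = 4 dB.
Threshold = output − output overshoot = -26.4 − 4 = -30.4 dBFS.

-30.4 dBFS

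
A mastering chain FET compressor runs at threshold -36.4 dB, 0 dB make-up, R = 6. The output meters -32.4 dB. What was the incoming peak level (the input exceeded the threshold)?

Post-compression overshoot = -32.4 − (-36.4) = 4 dB.
Input overshoot = R × output overshoot = 24 dB → input = -36.4 + 24 = -12.4 dB.

-12.4 dB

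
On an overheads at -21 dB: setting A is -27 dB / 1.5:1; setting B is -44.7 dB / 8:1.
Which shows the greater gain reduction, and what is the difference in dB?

B, by 18.7375 dB

A: overshoot 6 dB → output overshoot 4 dB → GR 2 dB.
B: overshoot 23.7 dB → output overshoot 2.9625 dB → GR 20.7375 dB.
B reduces 18.7375 dB more.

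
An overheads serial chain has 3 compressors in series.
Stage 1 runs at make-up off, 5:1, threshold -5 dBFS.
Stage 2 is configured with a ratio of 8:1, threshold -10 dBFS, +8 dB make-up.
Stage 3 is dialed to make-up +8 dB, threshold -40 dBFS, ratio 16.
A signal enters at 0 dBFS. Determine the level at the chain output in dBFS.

-29.578125 dBFS

Stage 1: 0 dBFS is 5 dB over -5 dBFS; at 5:1 that becomes 1 dB over, giving -4 dBFS.
Stage 2: -4 dBFS is 6 dB over -10 dBFS; at 8:1 that becomes 0.75 dB over, giving -9.25 dBFS; +8 dB make-up → -1.25 dBFS.
Stage 3: overshoot 38.75 dB → 38.75/16 = 2.421875 dB → -37.578125 dBFS; +8 dB make-up → -29.578125 dBFS.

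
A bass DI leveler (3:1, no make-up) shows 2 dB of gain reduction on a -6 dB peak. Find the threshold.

Gain reduction = -6 − (-8) = 2 dB; output overshoot = GR / (R − 1) = 2 / 2 = 1 dB.
Threshold = output − output overshoot = -8 − 1 = -9 dB.

-9 dB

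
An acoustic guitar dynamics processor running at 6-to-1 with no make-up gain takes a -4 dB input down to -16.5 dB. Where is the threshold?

-19 dB

Input is 15 dB above T (since output overshoot × R = input overshoot: (-16.5 − T)·6 = -4 − T gives T = -19 dB).
Check: -19 + (-4 − (-19))/6 = -19 + 2.5 = -16.5 dB. ✓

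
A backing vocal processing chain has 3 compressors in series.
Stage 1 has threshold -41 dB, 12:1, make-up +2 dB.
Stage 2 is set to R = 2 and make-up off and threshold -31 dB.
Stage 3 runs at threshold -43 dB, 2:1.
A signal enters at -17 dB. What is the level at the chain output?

Stage 1: 24 dB above -41 dB, reduced 12:1 to 2 dB above → -39 dB; +2 dB make-up → -37 dB.
Stage 2: below threshold (-37 ≤ -31); passes unchanged; output -37 dB.
Stage 3: -37 dB is 6 dB over -43 dB; at 2:1 that becomes 3 dB over, giving -40 dB.

-40 dB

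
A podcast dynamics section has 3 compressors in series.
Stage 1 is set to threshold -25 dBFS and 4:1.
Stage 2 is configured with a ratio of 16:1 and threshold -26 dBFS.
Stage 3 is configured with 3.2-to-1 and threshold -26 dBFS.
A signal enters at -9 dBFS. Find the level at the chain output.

Stage 1: 16 dB above -25 dBFS, reduced 4:1 to 4 dB above → -21 dBFS.
Stage 2: overshoot 5 dB → 5/16 = 0.3125 dB → -25.6875 dBFS.
Stage 3: 0.3125 dB above -26 dBFS, reduced 3.2:1 to 0.097656 dB above → -25.902344 dBFS.

-25.902344 dBFS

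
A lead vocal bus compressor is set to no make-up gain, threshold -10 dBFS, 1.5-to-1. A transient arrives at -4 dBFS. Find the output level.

The input is 6 dB above the -10 dBFS threshold.
The 6 dB excess becomes 4 dB after 1.5:1 reduction.
That puts the output at -6 dBFS.

-6 dBFS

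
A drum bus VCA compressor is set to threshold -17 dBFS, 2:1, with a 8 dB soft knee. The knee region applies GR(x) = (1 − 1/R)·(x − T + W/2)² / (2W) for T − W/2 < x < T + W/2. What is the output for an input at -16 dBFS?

-16.78125 dBFS

x − T + W/2 = -16 − (-17) + 4 = 5.
GR = (1 − 1/2) × 5² / 16 = 0.5 × 25 / 16 = 0.78125 dB.
Output = -16 − 0.78125 = -16.78125 dBFS.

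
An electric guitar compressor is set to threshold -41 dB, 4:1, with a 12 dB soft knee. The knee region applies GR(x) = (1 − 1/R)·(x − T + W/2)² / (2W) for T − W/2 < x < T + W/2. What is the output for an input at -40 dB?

x − T + W/2 = -40 − (-41) + 6 = 7.
GR = (1 − 1/4) × 7² / 24 = 0.75 × 49 / 24 = 1.53125 dB.
Output = -40 − 1.53125 = -41.53125 dB.

-41.53125 dB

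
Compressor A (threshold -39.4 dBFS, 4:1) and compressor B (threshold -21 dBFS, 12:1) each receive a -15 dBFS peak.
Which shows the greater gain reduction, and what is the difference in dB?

A, by 12.8 dB

A: GR = 24.4 − 24.4/4 = 18.3 dB.
B: GR = 6 − 6/12 = 5.5 dB.
Difference: 12.8 dB in favour of A.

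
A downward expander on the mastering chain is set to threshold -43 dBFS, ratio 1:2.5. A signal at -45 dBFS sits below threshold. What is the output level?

The input is 2 dB below the -43 dBFS threshold.
A 1:2.5 expander multiplies undershoot by 2.5: 2 × 2.5 = 5 dB below threshold.
Output = -43 − 5 = -48 dBFS.

-48 dBFS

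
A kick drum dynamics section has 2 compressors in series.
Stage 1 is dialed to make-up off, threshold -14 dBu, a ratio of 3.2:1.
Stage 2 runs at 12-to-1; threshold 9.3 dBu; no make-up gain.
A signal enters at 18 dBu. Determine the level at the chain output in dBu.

Stage 1: 18 dBu is 32 dB over -14 dBu; at 3.2:1 that becomes 10 dB over, giving -4 dBu.
Stage 2: -4 dBu ≤ 9.3 dBu, so stage 2 doesn't engage; output -4 dBu.

-4 dBu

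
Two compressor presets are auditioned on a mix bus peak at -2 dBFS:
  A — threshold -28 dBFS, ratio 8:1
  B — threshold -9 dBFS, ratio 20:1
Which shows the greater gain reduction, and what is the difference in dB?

A, by 16.1 dB

A: 26 dB over, compressed to 3.25 dB over, so 22.75 dB of GR.
B: 7 dB over, compressed to 0.35 dB over, so 6.65 dB of GR.
Difference: 16.1 dB in favour of A.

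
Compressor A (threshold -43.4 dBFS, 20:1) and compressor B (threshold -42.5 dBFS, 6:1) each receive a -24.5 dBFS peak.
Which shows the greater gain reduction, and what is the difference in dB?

A: 18.9 dB over, compressed to 0.945 dB over, so 17.955 dB of GR.
B: 18 dB over, compressed to 3 dB over, so 15 dB of GR.
A reduces 2.955 dB more.

A, by 2.955 dB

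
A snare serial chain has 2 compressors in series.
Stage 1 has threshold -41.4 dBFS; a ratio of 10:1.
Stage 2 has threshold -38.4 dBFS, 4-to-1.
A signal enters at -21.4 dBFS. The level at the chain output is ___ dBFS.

-39.4 dBFS

Stage 1: 20 dB above -41.4 dBFS, reduced 10:1 to 2 dB above → -39.4 dBFS.
Stage 2: -39.4 dBFS ≤ -38.4 dBFS, so stage 2 doesn't engage; output -39.4 dBFS.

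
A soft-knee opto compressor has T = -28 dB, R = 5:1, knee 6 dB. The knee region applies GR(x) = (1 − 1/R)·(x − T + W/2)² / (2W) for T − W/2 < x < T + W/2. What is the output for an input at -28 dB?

x − T + W/2 = -28 − (-28) + 3 = 3.
GR = (1 − 1/5) × 3² / 12 = 0.8 × 9 / 12 = 0.6 dB.
Output = -28 − 0.6 = -28.6 dB.

-28.6 dB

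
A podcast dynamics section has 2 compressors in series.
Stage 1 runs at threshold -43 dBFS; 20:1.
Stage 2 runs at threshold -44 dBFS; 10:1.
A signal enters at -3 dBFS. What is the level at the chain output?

-43.7 dBFS

Stage 1: overshoot 40 dB → 40/20 = 2 dB → -41 dBFS.
Stage 2: overshoot 3 dB → 3/10 = 0.3 dB → -43.7 dBFS.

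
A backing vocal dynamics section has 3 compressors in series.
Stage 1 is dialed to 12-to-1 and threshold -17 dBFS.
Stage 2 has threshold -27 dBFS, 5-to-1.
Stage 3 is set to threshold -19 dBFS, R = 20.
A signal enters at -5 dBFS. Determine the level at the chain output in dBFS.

-24.8 dBFS

Stage 1: -5 dBFS is 12 dB over -17 dBFS; at 12:1 that becomes 1 dB over, giving -16 dBFS.
Stage 2: -16 dBFS is 11 dB over -27 dBFS; at 5:1 that becomes 2.2 dB over, giving -24.8 dBFS.
Stage 3: -24.8 dBFS is at or below the -19 dBFS threshold — no compression; output -24.8 dBFS.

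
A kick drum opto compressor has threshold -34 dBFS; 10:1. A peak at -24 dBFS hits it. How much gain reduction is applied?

9 dB

Overshoot = -24 − (-34) = 10 dB.
After 10:1 compression the overshoot becomes 10/10 = 1 dB.
So the signal is attenuated by 10 − 1 = 9 dB.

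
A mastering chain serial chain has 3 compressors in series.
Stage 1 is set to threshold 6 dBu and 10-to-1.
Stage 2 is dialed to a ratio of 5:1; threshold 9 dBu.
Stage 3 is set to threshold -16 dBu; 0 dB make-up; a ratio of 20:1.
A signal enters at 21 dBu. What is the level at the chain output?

-14.825 dBu

Stage 1: 21 dBu is 15 dB over 6 dBu; at 10:1 that becomes 1.5 dB over, giving 7.5 dBu.
Stage 2: below threshold (7.5 ≤ 9); passes unchanged; output 7.5 dBu.
Stage 3: overshoot 23.5 dB → 23.5/20 = 1.175 dB → -14.825 dBu.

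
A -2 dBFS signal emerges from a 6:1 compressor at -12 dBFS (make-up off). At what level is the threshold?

Input is 12 dB above T (since output overshoot × R = input overshoot: (-12 − T)·6 = -2 − T gives T = -14 dBFS).
Check: -14 + (-2 − (-14))/6 = -14 + 2 = -12 dBFS. ✓

-14 dBFS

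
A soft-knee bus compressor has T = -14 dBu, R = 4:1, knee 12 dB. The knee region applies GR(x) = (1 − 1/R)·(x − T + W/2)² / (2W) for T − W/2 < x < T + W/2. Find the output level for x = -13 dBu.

-14.53125 dBu

x − T + W/2 = -13 − (-14) + 6 = 7.
GR = (1 − 1/4) × 7² / 24 = 0.75 × 49 / 24 = 1.53125 dB.
Output = -13 − 1.53125 = -14.53125 dBu.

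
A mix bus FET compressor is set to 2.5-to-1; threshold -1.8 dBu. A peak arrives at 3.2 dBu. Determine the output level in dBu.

The input is 5 dB above the -1.8 dBu threshold.
At 2.5:1 the overshoot is divided by 2.5, leaving 2 dB above threshold.
So the level is -1.8 + 2 = 0.2 dBu.

0.2 dBu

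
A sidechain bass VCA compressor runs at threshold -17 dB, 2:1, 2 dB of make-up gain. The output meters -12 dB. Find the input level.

-11 dB

Stripping the +2 dB make-up gives -14 dB at the gain stage.
That's 3 dB above the -17 dB threshold.
Undo the ratio: input overshoot = 3 × 2 = 6 dB, giving input = -11 dB.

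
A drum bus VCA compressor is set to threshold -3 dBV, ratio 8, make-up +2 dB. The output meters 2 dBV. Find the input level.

Stripping the +2 dB make-up gives 0 dBV at the gain stage.
Post-compression overshoot = 0 − (-3) = 3 dB.
Undo the ratio: input overshoot = 3 × 8 = 24 dB, giving input = 21 dBV.

21 dBV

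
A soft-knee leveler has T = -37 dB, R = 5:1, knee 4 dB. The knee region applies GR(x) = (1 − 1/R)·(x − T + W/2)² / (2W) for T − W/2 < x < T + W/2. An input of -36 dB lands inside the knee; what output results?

-36.9 dB

x − T + W/2 = -36 − (-37) + 2 = 3.
GR = (1 − 1/5) × 3² / 8 = 0.8 × 9 / 8 = 0.9 dB.
Output = -36 − 0.9 = -36.9 dB.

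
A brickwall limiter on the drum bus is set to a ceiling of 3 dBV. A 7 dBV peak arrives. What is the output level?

3 dBV

A brickwall limiter is an ∞:1 compressor: any input above the ceiling is clamped to 3 dBV.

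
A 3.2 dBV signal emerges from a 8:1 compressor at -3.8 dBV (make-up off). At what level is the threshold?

Let T be the threshold. Output overshoot = (input overshoot)/R, so -3.8 − T = (3.2 − T)/8.
8·(-3.8 − T) = 3.2 − T → 7·T = -30.4 − 3.2 = -33.6.
T = -33.6/7 = -4.8 dBV.

-4.8 dBV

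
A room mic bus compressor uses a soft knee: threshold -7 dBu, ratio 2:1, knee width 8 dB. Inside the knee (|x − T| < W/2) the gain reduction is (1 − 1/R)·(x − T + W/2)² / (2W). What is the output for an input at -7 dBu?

x − T + W/2 = -7 − (-7) + 4 = 4.
GR = (1 − 1/2) × 4² / 16 = 0.5 × 16 / 16 = 0.5 dB.
Output = -7 − 0.5 = -7.5 dBu.

-7.5 dBu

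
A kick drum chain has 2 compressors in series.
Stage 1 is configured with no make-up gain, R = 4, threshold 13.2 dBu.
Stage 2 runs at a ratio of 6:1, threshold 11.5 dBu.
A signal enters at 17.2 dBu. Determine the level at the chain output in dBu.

11.95 dBu

Stage 1: 17.2 dBu is 4 dB over 13.2 dBu; at 4:1 that becomes 1 dB over, giving 14.2 dBu.
Stage 2: 2.7 dB above 11.5 dBu, reduced 6:1 to 0.45 dB above → 11.95 dBu.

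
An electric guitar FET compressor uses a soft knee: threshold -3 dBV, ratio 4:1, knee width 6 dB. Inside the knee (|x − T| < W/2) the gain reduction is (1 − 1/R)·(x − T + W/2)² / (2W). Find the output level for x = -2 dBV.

x − T + W/2 = -2 − (-3) + 3 = 4.
GR = (1 − 1/4) × 4² / 12 = 0.75 × 16 / 12 = 1 dB.
Output = -2 − 1 = -3 dBV.

-3 dBV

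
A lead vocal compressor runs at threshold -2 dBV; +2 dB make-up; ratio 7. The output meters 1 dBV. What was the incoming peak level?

5 dBV

Stripping the +2 dB make-up gives -1 dBV at the gain stage.
Post-compression overshoot = -1 − (-2) = 1 dB.
Input overshoot = R × output overshoot = 7 dB → input = -2 + 7 = 5 dBV.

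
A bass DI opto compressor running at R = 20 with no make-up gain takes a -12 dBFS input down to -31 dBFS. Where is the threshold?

-32 dBFS

Input is 20 dB above T (since output overshoot × R = input overshoot: (-31 − T)·20 = -12 − T gives T = -32 dBFS).
Check: -32 + (-12 − (-32))/20 = -32 + 1 = -31 dBFS. ✓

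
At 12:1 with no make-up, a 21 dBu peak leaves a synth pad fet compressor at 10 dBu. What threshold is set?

9 dBu

Input is 12 dB above T (since output overshoot × R = input overshoot: (10 − T)·12 = 21 − T gives T = 9 dBu).
Check: 9 + (21 − 9)/12 = 9 + 1 = 10 dBu. ✓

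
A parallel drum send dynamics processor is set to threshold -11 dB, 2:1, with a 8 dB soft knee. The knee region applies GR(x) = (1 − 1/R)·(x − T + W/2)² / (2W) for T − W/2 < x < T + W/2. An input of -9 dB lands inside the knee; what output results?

-10.125 dB

x − T + W/2 = -9 − (-11) + 4 = 6.
GR = (1 − 1/2) × 6² / 16 = 0.5 × 36 / 16 = 1.125 dB.
Output = -9 − 1.125 = -10.125 dB.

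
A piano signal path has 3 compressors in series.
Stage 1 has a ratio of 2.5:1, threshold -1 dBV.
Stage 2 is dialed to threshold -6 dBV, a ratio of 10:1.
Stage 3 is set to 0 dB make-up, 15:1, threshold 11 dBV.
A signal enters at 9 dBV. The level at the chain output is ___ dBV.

Stage 1: overshoot 10 dB → 10/2.5 = 4 dB → 3 dBV.
Stage 2: 3 dBV is 9 dB over -6 dBV; at 10:1 that becomes 0.9 dB over, giving -5.1 dBV.
Stage 3: -5.1 dBV is at or below the 11 dBV threshold — no compression; output -5.1 dBV.

-5.1 dBV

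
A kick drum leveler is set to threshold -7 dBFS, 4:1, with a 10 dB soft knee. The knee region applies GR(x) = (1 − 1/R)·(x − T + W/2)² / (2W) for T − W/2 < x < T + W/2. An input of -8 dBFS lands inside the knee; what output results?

-8.6 dBFS

x − T + W/2 = -8 − (-7) + 5 = 4.
GR = (1 − 1/4) × 4² / 20 = 0.75 × 16 / 20 = 0.6 dB.
Output = -8 − 0.6 = -8.6 dBFS.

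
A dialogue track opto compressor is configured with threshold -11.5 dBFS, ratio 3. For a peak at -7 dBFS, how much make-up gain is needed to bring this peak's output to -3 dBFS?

The peak compresses to -11.5 + 4.5/3 = -10 dBFS.
To reach -3 dBFS requires -3 − (-10) = 7 dB of make-up.

7 dB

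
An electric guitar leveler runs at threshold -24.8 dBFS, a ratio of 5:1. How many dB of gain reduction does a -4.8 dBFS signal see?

16 dB

-4.8 dBFS exceeds the threshold by 20 dB.
After 5:1 compression the overshoot becomes 20/5 = 4 dB.
GR = overshoot in − overshoot out = 20 − 4 = 16 dB.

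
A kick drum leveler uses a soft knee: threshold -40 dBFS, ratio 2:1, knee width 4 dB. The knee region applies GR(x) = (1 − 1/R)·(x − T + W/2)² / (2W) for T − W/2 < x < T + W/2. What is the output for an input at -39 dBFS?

x − T + W/2 = -39 − (-40) + 2 = 3.
GR = (1 − 1/2) × 3² / 8 = 0.5 × 9 / 8 = 0.5625 dB.
Output = -39 − 0.5625 = -39.5625 dBFS.

-39.5625 dBFS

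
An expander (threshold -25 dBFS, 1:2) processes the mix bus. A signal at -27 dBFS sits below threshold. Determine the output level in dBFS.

Undershoot = (-25) − (-27) = 2 dB.
At 1:2, that expands to 4 dB under threshold.
Output = -25 − 4 = -29 dBFS.

-29 dBFS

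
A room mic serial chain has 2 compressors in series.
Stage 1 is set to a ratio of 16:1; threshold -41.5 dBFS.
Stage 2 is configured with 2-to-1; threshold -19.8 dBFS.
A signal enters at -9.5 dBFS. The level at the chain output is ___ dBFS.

Stage 1: 32 dB above -41.5 dBFS, reduced 16:1 to 2 dB above → -39.5 dBFS.
Stage 2: below threshold (-39.5 ≤ -19.8); passes unchanged; output -39.5 dBFS.

-39.5 dBFS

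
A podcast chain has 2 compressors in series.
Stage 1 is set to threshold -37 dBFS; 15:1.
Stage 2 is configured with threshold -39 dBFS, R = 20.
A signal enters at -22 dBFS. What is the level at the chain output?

Stage 1: 15 dB above -37 dBFS, reduced 15:1 to 1 dB above → -36 dBFS.
Stage 2: 3 dB above -39 dBFS, reduced 20:1 to 0.15 dB above → -38.85 dBFS.

-38.85 dBFS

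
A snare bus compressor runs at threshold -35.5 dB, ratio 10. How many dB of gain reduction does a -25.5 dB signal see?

Overshoot = -25.5 − (-35.5) = 10 dB.
At 10:1, output sits 10/10 = 1 dB above threshold.
So the signal is attenuated by 10 − 1 = 9 dB.

9 dB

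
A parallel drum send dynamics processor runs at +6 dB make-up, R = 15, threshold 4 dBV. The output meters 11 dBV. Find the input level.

19 dBV

Remove make-up: 11 − 6 = 5 dBV.
The compressed level sits 5 − 4 = 1 dB over threshold.
Before 15:1 compression the overshoot was 1 × 15 = 15 dB, so input = 4 + 15 = 19 dBV.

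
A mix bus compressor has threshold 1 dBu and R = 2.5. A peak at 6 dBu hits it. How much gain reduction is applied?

6 dBu exceeds the threshold by 5 dB.
After 2.5:1 compression the overshoot becomes 5/2.5 = 2 dB.
So the signal is attenuated by 5 − 2 = 3 dB.

3 dB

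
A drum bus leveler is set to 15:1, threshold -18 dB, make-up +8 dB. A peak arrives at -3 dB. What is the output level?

The input is 15 dB above the -18 dB threshold.
At 15:1 the overshoot is divided by 15, leaving 1 dB above threshold.
So the level is -18 + 1 = -17 dB; make-up adds 8 dB, giving -9 dB.

-9 dB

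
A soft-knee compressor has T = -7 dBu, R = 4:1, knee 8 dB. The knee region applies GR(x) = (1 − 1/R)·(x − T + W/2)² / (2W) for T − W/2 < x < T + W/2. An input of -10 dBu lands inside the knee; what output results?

x − T + W/2 = -10 − (-7) + 4 = 1.
GR = (1 − 1/4) × 1² / 16 = 0.75 × 1 / 16 = 0.046875 dB.
Output = -10 − 0.046875 = -10.046875 dBu.

-10.046875 dBu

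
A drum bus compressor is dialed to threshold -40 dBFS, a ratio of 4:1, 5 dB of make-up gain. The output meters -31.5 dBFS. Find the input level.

Stripping the +5 dB make-up gives -36.5 dBFS at the gain stage.
Post-compression overshoot = -36.5 − (-40) = 3.5 dB.
Input overshoot = R × output overshoot = 14 dB → input = -40 + 14 = -26 dBFS.

-26 dBFS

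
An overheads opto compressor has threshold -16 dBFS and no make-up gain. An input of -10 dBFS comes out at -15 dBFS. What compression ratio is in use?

Input overshoot = -10 − (-16) = 6 dB; output overshoot = -15 − (-16) = 1 dB.
Ratio = 6 / 1 = 6.

6:1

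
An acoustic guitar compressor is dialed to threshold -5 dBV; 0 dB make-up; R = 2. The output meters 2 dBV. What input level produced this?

The compressed level sits 2 − (-5) = 7 dB over threshold.
Input overshoot = R × output overshoot = 14 dB → input = -5 + 14 = 9 dBV.

9 dBV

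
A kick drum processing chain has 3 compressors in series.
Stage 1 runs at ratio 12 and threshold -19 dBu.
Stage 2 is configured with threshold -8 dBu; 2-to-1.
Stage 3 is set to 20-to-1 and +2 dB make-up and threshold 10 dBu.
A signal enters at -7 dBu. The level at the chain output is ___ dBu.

-16 dBu

Stage 1: overshoot 12 dB → 12/12 = 1 dB → -18 dBu.
Stage 2: -18 dBu ≤ -8 dBu, so stage 2 doesn't engage; output -18 dBu.
Stage 3: -18 dBu ≤ 10 dBu, so stage 3 doesn't engage; make-up brings it to -16 dBu.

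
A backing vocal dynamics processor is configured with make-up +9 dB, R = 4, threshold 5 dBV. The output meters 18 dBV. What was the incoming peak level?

Stripping the +9 dB make-up gives 9 dBV at the gain stage.
Post-compression overshoot = 9 − 5 = 4 dB.
Undo the ratio: input overshoot = 4 × 4 = 16 dB, giving input = 21 dBV.

21 dBV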